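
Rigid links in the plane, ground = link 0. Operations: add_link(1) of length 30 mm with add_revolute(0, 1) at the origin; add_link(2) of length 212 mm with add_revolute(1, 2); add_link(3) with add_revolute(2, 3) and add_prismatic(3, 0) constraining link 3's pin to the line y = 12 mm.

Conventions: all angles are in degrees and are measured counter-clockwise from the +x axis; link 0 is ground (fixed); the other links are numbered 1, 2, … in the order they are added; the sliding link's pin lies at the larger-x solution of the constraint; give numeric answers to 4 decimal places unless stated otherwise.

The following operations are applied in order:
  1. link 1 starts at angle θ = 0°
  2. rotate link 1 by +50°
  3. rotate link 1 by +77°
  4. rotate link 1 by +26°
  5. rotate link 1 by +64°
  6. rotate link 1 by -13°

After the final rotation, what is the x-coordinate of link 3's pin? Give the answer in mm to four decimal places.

geometry: r = 30 mm, L = 212 mm, e = 12 mm; θ starts at 0°
rotate link 1 by +50°: θ ← 0° +50° = 50°
rotate link 1 by +77°: θ ← 50° +77° = 127°
rotate link 1 by +26°: θ ← 127° +26° = 153°
rotate link 1 by +64°: θ ← 153° +64° = 217°
rotate link 1 by -13°: θ ← 217° -13° = 204°
crank pin P = (r cos θ, r sin θ) = (-27.406364, -12.202099)
h = r sin θ − e = -12.202099 − 12 = -24.202099
x = r cos θ + √(L² − h²) = -27.406364 + 210.614003 = 183.207640

183.2076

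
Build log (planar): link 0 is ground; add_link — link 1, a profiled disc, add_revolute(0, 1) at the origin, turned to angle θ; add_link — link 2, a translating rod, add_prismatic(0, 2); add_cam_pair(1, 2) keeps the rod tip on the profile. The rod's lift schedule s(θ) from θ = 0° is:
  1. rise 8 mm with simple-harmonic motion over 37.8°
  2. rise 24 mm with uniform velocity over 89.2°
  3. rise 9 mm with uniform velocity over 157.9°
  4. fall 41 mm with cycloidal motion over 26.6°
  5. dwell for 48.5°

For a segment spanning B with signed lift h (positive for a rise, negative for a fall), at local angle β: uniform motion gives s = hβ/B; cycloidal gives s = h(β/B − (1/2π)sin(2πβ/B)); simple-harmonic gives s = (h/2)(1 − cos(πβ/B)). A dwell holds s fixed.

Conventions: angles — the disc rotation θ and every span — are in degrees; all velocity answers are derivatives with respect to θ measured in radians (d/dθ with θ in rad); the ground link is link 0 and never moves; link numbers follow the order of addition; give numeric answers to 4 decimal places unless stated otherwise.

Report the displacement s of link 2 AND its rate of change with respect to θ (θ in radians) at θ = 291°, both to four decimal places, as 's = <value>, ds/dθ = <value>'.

seg 1 [0°–37.8°] simple-harmonic, h=8: full span → s += 8 → s = 8.0000
seg 2 [37.8°–127°] uniform, h=24: full span → s += 24 → s = 32.0000
seg 3 [127°–284.9°] uniform, h=9: full span → s += 9 → s = 41.0000
seg 4 [284.9°–311.5°] cycloidal, h=-41: θ=291° here. β=6.1, B=26.6. -41·(0.2293 − sin(2π·0.2293)/(2π)) = -2.9319 → s = 38.0681
velocity in seg [284.9°–311.5°] (cycloidal), θ in radians: β = 6.1° = 0.1065 rad, B = 26.6° = 0.4643 rad; ds/dθ = (h/B)(1 − cos(2πβ/B)) = ((-41)/0.4643)(1 − cos(2π·0.2293)) = -76.872059 mm/rad

s = 38.0681, ds/dθ = -76.8721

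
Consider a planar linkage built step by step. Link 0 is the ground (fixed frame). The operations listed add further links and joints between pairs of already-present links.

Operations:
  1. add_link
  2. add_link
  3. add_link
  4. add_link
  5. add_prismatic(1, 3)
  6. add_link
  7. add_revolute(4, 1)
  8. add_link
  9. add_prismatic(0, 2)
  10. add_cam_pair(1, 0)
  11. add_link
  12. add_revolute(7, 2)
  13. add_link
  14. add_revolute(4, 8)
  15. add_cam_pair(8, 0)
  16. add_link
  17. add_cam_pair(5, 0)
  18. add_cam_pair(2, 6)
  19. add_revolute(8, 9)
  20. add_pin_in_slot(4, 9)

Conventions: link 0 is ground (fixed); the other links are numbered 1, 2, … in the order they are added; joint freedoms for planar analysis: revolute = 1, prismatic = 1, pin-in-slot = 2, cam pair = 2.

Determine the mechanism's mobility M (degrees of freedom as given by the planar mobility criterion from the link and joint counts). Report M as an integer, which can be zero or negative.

ground; <1,0,0>
#1 <2,0,0>
#2 <3,0,0>
#3 <4,0,0>
#4 <5,0,0>
P:1↔3 J1 <5,1,0>
#5 <6,1,0>
R:4↔1 J1 <6,2,0>
#6 <7,2,0>
P:0↔2 J1 <7,3,0>
C:1↔0 J2 <7,3,1>
#7 <8,3,1>
R:7↔2 J1 <8,4,1>
#8 <9,4,1>
R:4↔8 J1 <9,5,1>
C:8↔0 J2 <9,5,2>
#9 <10,5,2>
C:5↔0 J2 <10,5,3>
C:2↔6 J2 <10,5,4>
R:8↔9 J1 <10,6,4>
PS:4↔9 J2 <10,6,5>
3×9 − 2×6 − 1×5 = 10

M = 10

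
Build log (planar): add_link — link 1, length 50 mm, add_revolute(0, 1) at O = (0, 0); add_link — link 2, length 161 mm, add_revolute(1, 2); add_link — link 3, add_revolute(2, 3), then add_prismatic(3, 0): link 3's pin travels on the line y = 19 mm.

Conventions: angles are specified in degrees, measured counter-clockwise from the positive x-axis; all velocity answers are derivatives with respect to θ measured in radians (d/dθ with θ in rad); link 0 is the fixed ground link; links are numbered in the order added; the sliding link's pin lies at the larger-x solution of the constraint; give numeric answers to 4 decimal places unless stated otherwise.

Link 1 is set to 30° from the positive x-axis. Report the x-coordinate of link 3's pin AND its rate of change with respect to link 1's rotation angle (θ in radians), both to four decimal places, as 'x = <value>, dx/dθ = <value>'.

geometry: r = 50 mm, L = 161 mm, e = 19 mm
crank pin P = (r cos θ, r sin θ) = (43.301270, 25.000000)
h = r sin θ − e = 25.000000 − 19 = 6.000000
x = r cos θ + √(L² − h²) = 43.301270 + 160.888160 = 204.189430
dx/dθ = −r sin θ − h·r cos θ/√(L² − h²) (θ in radians; h = 6.000000) = -26.614834

x = 204.1894, dx/dθ = -26.6148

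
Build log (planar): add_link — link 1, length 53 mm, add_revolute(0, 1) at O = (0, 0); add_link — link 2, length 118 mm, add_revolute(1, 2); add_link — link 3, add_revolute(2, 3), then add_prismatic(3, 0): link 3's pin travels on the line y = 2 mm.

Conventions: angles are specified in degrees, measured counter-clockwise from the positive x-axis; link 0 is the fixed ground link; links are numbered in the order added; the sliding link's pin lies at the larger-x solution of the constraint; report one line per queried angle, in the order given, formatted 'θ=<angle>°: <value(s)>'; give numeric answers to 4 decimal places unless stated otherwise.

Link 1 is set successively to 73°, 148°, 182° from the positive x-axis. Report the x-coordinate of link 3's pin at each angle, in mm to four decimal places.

geometry: r = 53 mm, L = 118 mm, e = 2 mm
θ=73°: crank pin P = (r cos θ, r sin θ) = (15.495700, 50.684152)
θ=73°: h = r sin θ − e = 50.684152 − 2 = 48.684152
θ=73°: x = r cos θ + √(L² − h²) = 15.495700 + 107.488852 = 122.984553
θ=148°: crank pin P = (r cos θ, r sin θ) = (-44.946549, 28.085721)
θ=148°: h = r sin θ − e = 28.085721 − 2 = 26.085721
θ=148°: x = r cos θ + √(L² − h²) = -44.946549 + 115.080559 = 70.134010
θ=182°: crank pin P = (r cos θ, r sin θ) = (-52.967714, -1.849673)
θ=182°: h = r sin θ − e = -1.849673 − 2 = -3.849673
θ=182°: x = r cos θ + √(L² − h²) = -52.967714 + 117.937187 = 64.969473

θ=73°: 122.9846
θ=148°: 70.1340
θ=182°: 64.9695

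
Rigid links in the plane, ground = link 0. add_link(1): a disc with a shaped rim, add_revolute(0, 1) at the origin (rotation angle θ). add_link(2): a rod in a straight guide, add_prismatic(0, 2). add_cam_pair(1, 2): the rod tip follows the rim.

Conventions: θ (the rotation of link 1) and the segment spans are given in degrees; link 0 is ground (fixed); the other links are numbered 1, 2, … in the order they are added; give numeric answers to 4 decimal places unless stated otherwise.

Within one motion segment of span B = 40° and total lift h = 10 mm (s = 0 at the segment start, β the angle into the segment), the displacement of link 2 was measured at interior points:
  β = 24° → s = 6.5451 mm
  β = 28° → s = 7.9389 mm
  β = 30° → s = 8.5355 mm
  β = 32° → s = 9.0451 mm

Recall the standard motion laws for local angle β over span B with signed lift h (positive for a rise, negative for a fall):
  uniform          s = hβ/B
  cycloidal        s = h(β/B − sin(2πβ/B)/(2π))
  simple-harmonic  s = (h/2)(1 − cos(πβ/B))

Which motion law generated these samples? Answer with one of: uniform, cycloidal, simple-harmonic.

candidates at β/B = r: uniform s = h·r (linear in β); cycloidal s = h·(r − sin(2πr)/(2π)); simple-harmonic s = (h/2)(1 − cos(πr))
β=24°: printed 6.5451 | uniform 6.0000, cycloidal 6.9355, simple-harmonic 6.5451
β=28°: printed 7.9389 | uniform 7.0000, cycloidal 8.5137, simple-harmonic 7.9389
β=30°: printed 8.5355 | uniform 7.5000, cycloidal 9.0915, simple-harmonic 8.5355
β=32°: printed 9.0451 | uniform 8.0000, cycloidal 9.5137, simple-harmonic 9.0451
only one law matches every sample → simple-harmonic

simple-harmonic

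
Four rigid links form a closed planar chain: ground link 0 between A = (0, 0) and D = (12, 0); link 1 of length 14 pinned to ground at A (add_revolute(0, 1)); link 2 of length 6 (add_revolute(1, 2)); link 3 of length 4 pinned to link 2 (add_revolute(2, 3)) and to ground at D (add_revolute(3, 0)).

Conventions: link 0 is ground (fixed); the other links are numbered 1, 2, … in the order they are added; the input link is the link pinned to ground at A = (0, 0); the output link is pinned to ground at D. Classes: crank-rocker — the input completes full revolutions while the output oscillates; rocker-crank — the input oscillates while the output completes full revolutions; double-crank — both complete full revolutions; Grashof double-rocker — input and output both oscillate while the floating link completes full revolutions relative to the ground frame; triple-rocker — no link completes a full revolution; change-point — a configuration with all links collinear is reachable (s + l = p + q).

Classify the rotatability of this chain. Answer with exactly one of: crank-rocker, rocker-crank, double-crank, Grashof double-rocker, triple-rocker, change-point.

lengths: ground=12, input=14, coupler=6, output=4
sorted: s=4 (shortest), l=14 (longest), p+q=18
s + l = 18 vs p + q = 18
s + l = p + q → change-point (collinear configuration reachable)

change-point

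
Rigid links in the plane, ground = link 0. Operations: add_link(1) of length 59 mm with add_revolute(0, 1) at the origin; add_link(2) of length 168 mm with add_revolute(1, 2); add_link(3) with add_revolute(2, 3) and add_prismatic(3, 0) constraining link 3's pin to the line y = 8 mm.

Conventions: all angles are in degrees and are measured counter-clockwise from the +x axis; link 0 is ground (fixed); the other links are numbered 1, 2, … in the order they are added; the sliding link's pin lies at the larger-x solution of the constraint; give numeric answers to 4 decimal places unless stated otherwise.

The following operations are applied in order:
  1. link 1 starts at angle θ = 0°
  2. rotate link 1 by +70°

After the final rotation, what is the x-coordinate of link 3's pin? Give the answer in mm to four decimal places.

geometry: r = 59 mm, L = 168 mm, e = 8 mm; θ starts at 0°
rotate link 1 by +70°: θ ← 0° +70° = 70°
crank pin P = (r cos θ, r sin θ) = (20.179188, 55.441865)
h = r sin θ − e = 55.441865 − 8 = 47.441865
x = r cos θ + √(L² − h²) = 20.179188 + 161.162246 = 181.341434

181.3414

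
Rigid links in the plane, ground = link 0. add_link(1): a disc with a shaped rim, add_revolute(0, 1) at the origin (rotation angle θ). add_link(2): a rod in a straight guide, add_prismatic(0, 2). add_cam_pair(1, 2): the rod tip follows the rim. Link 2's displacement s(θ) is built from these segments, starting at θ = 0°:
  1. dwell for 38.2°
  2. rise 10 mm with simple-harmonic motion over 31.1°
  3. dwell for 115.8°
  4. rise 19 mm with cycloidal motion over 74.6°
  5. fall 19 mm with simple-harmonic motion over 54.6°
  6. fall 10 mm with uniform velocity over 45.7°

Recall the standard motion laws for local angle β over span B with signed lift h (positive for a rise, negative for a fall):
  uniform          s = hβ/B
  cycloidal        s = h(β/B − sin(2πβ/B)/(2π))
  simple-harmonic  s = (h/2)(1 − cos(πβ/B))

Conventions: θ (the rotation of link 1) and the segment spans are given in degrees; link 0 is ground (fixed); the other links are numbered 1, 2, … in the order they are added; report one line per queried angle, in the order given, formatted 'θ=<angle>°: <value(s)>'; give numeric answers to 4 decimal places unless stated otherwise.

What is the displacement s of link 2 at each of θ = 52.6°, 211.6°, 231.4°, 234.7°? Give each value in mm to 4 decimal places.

segment 1 (0° to 38.2°, dwell): s unchanged at 0.0000
θ = 52.6° falls in segment 2 (38.2° to 69.3°, simple-harmonic, h = 10): β = 52.6 − 38.2 = 14.4°, B = 31.1°; Δs = 10/2·(1 − cos(π·0.4630)) = 4.4205; s = 0.0000 + 4.4205 = 4.4205
segment 2 (38.2° to 69.3°, simple-harmonic, h = 10) is passed completely: s = 0.0000 + (10) = 10.0000
segment 3 (69.3° to 185.1°, dwell): s unchanged at 10.0000
θ = 211.6° falls in segment 4 (185.1° to 259.7°, cycloidal, h = 19): β = 211.6 − 185.1 = 26.5°, B = 74.6°; Δs = 19·(0.3552 − sin(2π·0.3552)/(2π)) = 4.3626; s = 10.0000 + 4.3626 = 14.3626
θ = 231.4° falls in segment 4 (185.1° to 259.7°, cycloidal, h = 19): β = 231.4 − 185.1 = 46.3°, B = 74.6°; Δs = 19·(0.6206 − sin(2π·0.6206)/(2π)) = 13.8712; s = 10.0000 + 13.8712 = 23.8712
θ = 234.7° falls in segment 4 (185.1° to 259.7°, cycloidal, h = 19): β = 234.7 − 185.1 = 49.6°, B = 74.6°; Δs = 19·(0.6649 − sin(2π·0.6649)/(2π)) = 15.2344; s = 10.0000 + 15.2344 = 25.2344

θ=52.6°: 4.4205
θ=211.6°: 14.3626
θ=231.4°: 23.8712
θ=234.7°: 25.2344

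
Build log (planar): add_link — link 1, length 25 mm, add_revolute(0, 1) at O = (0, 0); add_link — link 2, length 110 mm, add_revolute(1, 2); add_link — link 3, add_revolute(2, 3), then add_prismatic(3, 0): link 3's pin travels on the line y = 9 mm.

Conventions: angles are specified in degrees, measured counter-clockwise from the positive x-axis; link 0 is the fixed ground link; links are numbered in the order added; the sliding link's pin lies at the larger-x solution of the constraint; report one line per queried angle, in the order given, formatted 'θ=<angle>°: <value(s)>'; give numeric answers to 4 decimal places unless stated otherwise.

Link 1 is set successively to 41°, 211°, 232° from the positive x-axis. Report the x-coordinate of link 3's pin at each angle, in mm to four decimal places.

geometry: r = 25 mm, L = 110 mm, e = 9 mm
θ=41°: crank pin P = (r cos θ, r sin θ) = (18.867740, 16.401476)
θ=41°: h = r sin θ − e = 16.401476 − 9 = 7.401476
θ=41°: x = r cos θ + √(L² − h²) = 18.867740 + 109.750709 = 128.618449
θ=211°: crank pin P = (r cos θ, r sin θ) = (-21.429183, -12.875952)
θ=211°: h = r sin θ − e = -12.875952 − 9 = -21.875952
θ=211°: x = r cos θ + √(L² − h²) = -21.429183 + 107.802796 = 86.373613
θ=232°: crank pin P = (r cos θ, r sin θ) = (-15.391537, -19.700269)
θ=232°: h = r sin θ − e = -19.700269 − 9 = -28.700269
θ=232°: x = r cos θ + √(L² − h²) = -15.391537 + 106.189899 = 90.798362

θ=41°: 128.6184
θ=211°: 86.3736
θ=232°: 90.7984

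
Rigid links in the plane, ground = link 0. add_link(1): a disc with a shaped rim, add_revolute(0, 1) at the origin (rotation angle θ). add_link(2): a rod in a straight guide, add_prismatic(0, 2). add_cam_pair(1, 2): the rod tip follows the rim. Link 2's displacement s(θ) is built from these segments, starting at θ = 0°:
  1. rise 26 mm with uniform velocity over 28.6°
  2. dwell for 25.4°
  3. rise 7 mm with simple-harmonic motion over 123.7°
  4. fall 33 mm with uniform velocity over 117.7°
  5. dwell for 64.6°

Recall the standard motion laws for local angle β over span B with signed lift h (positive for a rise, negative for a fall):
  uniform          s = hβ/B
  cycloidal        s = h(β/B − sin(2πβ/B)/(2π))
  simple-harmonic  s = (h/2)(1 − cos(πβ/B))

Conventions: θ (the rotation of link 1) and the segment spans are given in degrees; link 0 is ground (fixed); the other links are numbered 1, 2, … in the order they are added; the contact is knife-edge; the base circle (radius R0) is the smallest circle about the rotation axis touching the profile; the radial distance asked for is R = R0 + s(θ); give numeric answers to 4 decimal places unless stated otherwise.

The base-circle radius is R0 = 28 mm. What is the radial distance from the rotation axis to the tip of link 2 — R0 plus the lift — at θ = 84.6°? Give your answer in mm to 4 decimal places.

segment 1 (0° to 28.6°, uniform, h = 26) is passed completely: s = 0.0000 + (26) = 26.0000
segment 2 (28.6° to 54°, dwell): s unchanged at 26.0000
θ = 84.6° falls in segment 3 (54° to 177.7°, simple-harmonic, h = 7): β = 84.6 − 54 = 30.6°, B = 123.7°; Δs = 7/2·(1 − cos(π·0.2474)) = 1.0048; s = 26.0000 + 1.0048 = 27.0048
R = R0 + s = 28 + 27.0048 = 55.0048

55.0048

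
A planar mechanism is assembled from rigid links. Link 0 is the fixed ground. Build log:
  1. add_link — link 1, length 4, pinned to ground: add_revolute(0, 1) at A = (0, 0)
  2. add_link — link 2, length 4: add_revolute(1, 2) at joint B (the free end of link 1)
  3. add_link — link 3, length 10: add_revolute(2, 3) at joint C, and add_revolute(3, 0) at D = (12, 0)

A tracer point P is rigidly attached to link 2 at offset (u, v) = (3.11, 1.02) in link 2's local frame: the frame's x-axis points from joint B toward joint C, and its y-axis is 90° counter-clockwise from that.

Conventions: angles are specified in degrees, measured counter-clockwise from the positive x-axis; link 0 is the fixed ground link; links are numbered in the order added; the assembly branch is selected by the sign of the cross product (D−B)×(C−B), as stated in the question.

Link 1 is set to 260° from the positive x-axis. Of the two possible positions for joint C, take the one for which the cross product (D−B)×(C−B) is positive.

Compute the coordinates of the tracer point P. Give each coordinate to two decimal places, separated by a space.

A=(0,0), D=(12.00,0)
B = A + 4.00·(cos260°, sin260°) = (-0.6946, -3.9392)
|BD| = 13.2917
circle(B,4.00) ∩ circle(D,10.00): a=3.4860, h=1.9616
  candidates: C₊=(2.0535,-1.0327) cross=26.073; C₋=(3.2161,-4.7795) cross=-26.073
  branch + wants cross > 0 → take C=(2.0535,-1.0327) (cross=26.073)
ex = (C−B)/|BC| = (0.6870,0.7266); ey = (-0.7266,0.6870)
P = B + 3.11·ex + 1.02·ey = (0.7008,-0.9786)

0.70 -0.98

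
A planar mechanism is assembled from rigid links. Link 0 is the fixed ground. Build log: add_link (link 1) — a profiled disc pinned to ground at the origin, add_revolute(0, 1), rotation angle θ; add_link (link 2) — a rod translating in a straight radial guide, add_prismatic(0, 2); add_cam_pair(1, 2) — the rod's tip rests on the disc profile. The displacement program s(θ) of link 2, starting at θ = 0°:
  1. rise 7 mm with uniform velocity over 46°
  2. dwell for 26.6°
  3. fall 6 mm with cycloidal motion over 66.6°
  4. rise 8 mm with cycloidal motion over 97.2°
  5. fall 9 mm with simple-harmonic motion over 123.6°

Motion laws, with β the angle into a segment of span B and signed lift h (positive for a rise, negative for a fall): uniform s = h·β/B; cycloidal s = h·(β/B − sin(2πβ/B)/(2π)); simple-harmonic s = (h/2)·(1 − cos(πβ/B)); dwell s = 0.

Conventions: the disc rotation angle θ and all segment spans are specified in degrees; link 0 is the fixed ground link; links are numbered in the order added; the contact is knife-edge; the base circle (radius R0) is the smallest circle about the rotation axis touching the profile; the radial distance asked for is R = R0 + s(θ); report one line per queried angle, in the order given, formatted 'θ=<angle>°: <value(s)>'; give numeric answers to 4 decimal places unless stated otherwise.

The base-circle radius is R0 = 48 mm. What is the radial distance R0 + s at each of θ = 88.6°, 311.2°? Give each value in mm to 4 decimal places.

seg 1 [0°–46°] uniform, h=7: full span → s += 7 → s = 7.0000
seg 2 [46°–72.6°] dwell: s stays 7.0000
seg 3 [72.6°–139.2°] cycloidal, h=-6: θ=88.6° here. β=16, B=66.6. -6·(0.2402 − sin(2π·0.2402)/(2π)) = -0.4883 → s = 6.5117
seg 3 [72.6°–139.2°] cycloidal, h=-6: full span → s += -6 → s = 1.0000
seg 4 [139.2°–236.4°] cycloidal, h=8: full span → s += 8 → s = 9.0000
seg 5 [236.4°–360°] simple-harmonic, h=-9: θ=311.2° here. β=74.8, B=123.6. -9/2·(1 − cos(π·0.6052)) = -5.9600 → s = 3.0400
θ=88.6°: R = R0 + s = 48 + 6.5117 = 54.5117
θ=311.2°: R = R0 + s = 48 + 3.0400 = 51.0400

θ=88.6°: 54.5117
θ=311.2°: 51.0400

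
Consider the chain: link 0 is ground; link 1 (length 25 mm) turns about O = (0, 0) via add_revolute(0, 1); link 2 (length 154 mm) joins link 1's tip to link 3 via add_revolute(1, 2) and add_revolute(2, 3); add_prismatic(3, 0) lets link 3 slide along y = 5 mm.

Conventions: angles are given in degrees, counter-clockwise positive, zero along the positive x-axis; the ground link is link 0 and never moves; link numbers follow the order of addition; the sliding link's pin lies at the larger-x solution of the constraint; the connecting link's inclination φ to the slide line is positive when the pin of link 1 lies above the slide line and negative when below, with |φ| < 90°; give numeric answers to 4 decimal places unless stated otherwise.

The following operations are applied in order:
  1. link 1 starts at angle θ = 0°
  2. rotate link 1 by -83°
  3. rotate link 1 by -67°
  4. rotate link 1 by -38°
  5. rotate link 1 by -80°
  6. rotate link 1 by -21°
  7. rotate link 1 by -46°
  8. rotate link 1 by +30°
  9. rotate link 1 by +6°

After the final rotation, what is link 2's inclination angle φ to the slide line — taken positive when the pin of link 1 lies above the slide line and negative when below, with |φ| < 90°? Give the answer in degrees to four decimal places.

geometry: r = 25 mm, L = 154 mm, e = 5 mm; θ starts at 0°
rotate link 1 by -83°: θ ← 0° -83° = -83°
rotate link 1 by -67°: θ ← -83° -67° = -150°
rotate link 1 by -38°: θ ← -150° -38° = -188°
rotate link 1 by -80°: θ ← -188° -80° = -268°
rotate link 1 by -21°: θ ← -268° -21° = -289°
rotate link 1 by -46°: θ ← -289° -46° = -335°
rotate link 1 by +30°: θ ← -335° +30° = -305°
rotate link 1 by +6°: θ ← -305° +6° = -299°
h = r sin θ − e = 21.865493 − 5 = 16.865493
sin φ = h / L = 16.865493 / 154 = 0.10951619
φ = arcsin(0.10951619) = 6.287427°

6.2874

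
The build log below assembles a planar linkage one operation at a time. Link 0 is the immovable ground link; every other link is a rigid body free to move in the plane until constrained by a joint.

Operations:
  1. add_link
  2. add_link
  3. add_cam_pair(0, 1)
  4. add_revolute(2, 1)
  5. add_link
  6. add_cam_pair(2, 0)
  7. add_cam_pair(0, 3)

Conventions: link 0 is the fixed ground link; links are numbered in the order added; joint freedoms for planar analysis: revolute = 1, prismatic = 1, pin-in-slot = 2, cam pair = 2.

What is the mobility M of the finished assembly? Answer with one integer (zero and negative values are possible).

link 0 = ground. State L|J1|J2 = 1|0|0
+link1  2|0|0
+link2  3|0|0
C(0,1) f=2→J2  3|0|1
R(2,1) f=1→J1  3|1|1
+link3  4|1|1
C(2,0) f=2→J2  4|1|2
C(0,3) f=2→J2  4|1|3
M = 3(4−1)−2·1−3 = 9−2−3 = 4

M = 4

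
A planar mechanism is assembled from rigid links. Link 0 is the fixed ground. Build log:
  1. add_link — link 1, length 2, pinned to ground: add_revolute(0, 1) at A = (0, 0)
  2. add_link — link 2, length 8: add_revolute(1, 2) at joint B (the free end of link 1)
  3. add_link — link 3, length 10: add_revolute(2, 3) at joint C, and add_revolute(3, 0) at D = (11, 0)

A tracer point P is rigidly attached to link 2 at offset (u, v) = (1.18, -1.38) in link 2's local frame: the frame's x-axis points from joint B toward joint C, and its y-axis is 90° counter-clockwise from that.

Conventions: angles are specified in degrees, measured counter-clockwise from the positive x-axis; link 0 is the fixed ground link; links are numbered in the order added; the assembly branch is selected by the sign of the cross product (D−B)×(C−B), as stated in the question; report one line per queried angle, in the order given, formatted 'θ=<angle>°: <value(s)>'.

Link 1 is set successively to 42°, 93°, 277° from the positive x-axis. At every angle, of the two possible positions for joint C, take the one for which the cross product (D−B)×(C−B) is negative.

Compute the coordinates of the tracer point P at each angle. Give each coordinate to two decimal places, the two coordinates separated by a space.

A=(0,0), D=(11.00,0)
θ=42°: B = A + 2.00·(cos42°, sin42°) = (1.4863, 1.3383)
θ=42°: |BD| = 9.6074
θ=42°: circle(B,8.00) ∩ circle(D,10.00): a=2.9301, h=7.4441
θ=42°:   candidates: C₊=(5.4248,8.3016) cross=71.518; C₋=(3.3509,-6.4414) cross=-71.518
θ=42°:   branch - wants cross < 0 → take C=(3.3509,-6.4414) (cross=-71.518)
θ=42°: ex = (C−B)/|BC| = (0.2331,-0.9725); ey = (0.9725,0.2331)
θ=42°: P = B + 1.18·ex + -1.38·ey = (0.4193,-0.1309)
θ=93°: B = A + 2.00·(cos93°, sin93°) = (-0.1047, 1.9973)
θ=93°: |BD| = 11.2829
θ=93°: circle(B,8.00) ∩ circle(D,10.00): a=4.0461, h=6.9014
θ=93°:   candidates: C₊=(5.0992,8.0734) cross=77.867; C₋=(2.6559,-5.5114) cross=-77.867
θ=93°:   branch - wants cross < 0 → take C=(2.6559,-5.5114) (cross=-77.867)
θ=93°: ex = (C−B)/|BC| = (0.3451,-0.9386); ey = (0.9386,0.3451)
θ=93°: P = B + 1.18·ex + -1.38·ey = (-0.9927,0.4135)
θ=277°: B = A + 2.00·(cos277°, sin277°) = (0.2437, -1.9851)
θ=277°: |BD| = 10.9379
θ=277°: circle(B,8.00) ∩ circle(D,10.00): a=3.8233, h=7.0273
θ=277°:   candidates: C₊=(2.7282,5.6193) cross=76.864; C₋=(5.2789,-8.2018) cross=-76.864
θ=277°:   branch - wants cross < 0 → take C=(5.2789,-8.2018) (cross=-76.864)
θ=277°: ex = (C−B)/|BC| = (0.6294,-0.7771); ey = (0.7771,0.6294)
θ=277°: P = B + 1.18·ex + -1.38·ey = (-0.0860,-3.7706)

θ=42°: 0.42 -0.13
θ=93°: -0.99 0.41
θ=277°: -0.09 -3.77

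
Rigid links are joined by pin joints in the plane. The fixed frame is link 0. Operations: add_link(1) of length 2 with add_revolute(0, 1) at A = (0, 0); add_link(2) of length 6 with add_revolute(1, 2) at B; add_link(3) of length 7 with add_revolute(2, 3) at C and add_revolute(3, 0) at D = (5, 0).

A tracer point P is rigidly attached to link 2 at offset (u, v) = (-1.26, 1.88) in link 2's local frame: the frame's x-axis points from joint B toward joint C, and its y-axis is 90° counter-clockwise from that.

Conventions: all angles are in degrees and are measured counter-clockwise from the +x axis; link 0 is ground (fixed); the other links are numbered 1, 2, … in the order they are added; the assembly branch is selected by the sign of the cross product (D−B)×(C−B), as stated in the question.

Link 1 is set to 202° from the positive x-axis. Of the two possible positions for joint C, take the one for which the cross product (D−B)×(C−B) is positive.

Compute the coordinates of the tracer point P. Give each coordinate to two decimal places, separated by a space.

A=(0,0), D=(5.00,0)
B = A + 2.00·(cos202°, sin202°) = (-1.8544, -0.7492)
|BD| = 6.8952
circle(B,6.00) ∩ circle(D,7.00): a=2.5049, h=5.4521
  candidates: C₊=(0.0433,4.9428) cross=37.593; C₋=(1.2281,-5.8969) cross=-37.593
  branch + wants cross > 0 → take C=(0.0433,4.9428) (cross=37.593)
ex = (C−B)/|BC| = (0.3163,0.9487); ey = (-0.9487,0.3163)
P = B + -1.26·ex + 1.88·ey = (-4.0364,-1.3499)

-4.04 -1.35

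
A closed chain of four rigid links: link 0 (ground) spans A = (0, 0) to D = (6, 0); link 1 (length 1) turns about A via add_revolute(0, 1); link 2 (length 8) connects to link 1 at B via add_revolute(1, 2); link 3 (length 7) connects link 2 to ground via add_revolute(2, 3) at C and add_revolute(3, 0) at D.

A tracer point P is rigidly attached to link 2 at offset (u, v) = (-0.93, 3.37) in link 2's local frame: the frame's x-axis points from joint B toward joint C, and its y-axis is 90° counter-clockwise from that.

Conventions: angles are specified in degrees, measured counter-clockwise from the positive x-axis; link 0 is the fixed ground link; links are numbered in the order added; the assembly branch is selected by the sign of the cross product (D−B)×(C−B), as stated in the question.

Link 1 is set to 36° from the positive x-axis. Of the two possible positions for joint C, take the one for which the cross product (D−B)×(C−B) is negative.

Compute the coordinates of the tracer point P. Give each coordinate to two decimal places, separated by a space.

A=(0,0), D=(6.00,0)
B = A + 1.00·(cos36°, sin36°) = (0.8090, 0.5878)
|BD| = 5.2242
circle(B,8.00) ∩ circle(D,7.00): a=4.0477, h=6.9004
  candidates: C₊=(5.6074,6.9890) cross=36.049; C₋=(4.0546,-6.7243) cross=-36.049
  branch - wants cross < 0 → take C=(4.0546,-6.7243) (cross=-36.049)
ex = (C−B)/|BC| = (0.4057,-0.9140); ey = (0.9140,0.4057)
P = B + -0.93·ex + 3.37·ey = (3.5119,2.8050)

3.51 2.81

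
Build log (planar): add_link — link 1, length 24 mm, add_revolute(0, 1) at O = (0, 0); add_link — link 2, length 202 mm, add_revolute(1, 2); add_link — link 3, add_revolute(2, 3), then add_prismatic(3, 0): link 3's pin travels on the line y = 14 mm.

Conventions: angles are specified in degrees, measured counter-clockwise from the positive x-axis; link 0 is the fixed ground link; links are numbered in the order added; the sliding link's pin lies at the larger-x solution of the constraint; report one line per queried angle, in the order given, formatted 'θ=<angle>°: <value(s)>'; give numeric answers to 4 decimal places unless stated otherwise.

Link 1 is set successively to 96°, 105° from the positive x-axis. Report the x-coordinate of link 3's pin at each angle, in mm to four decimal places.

geometry: r = 24 mm, L = 202 mm, e = 14 mm
θ=96°: crank pin P = (r cos θ, r sin θ) = (-2.508683, 23.868525)
θ=96°: h = r sin θ − e = 23.868525 − 14 = 9.868525
θ=96°: x = r cos θ + √(L² − h²) = -2.508683 + 201.758797 = 199.250114
θ=105°: crank pin P = (r cos θ, r sin θ) = (-6.211657, 23.182220)
θ=105°: h = r sin θ − e = 23.182220 − 14 = 9.182220
θ=105°: x = r cos θ + √(L² − h²) = -6.211657 + 201.791196 = 195.579539

θ=96°: 199.2501
θ=105°: 195.5795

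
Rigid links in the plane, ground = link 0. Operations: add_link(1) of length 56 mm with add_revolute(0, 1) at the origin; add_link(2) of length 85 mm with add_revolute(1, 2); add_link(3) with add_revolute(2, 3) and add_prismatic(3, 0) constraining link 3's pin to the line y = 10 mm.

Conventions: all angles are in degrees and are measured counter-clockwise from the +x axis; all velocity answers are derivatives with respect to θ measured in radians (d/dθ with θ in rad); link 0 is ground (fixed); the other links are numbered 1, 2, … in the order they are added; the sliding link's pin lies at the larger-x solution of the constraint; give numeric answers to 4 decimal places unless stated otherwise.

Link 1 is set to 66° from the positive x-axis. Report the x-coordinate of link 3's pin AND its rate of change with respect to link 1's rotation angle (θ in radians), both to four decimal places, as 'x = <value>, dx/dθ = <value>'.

geometry: r = 56 mm, L = 85 mm, e = 10 mm
crank pin P = (r cos θ, r sin θ) = (22.777252, 51.158546)
h = r sin θ − e = 51.158546 − 10 = 41.158546
x = r cos θ + √(L² − h²) = 22.777252 + 74.370519 = 97.147771
dx/dθ = −r sin θ − h·r cos θ/√(L² − h²) (θ in radians; h = 41.158546) = -63.764059

x = 97.1478, dx/dθ = -63.7641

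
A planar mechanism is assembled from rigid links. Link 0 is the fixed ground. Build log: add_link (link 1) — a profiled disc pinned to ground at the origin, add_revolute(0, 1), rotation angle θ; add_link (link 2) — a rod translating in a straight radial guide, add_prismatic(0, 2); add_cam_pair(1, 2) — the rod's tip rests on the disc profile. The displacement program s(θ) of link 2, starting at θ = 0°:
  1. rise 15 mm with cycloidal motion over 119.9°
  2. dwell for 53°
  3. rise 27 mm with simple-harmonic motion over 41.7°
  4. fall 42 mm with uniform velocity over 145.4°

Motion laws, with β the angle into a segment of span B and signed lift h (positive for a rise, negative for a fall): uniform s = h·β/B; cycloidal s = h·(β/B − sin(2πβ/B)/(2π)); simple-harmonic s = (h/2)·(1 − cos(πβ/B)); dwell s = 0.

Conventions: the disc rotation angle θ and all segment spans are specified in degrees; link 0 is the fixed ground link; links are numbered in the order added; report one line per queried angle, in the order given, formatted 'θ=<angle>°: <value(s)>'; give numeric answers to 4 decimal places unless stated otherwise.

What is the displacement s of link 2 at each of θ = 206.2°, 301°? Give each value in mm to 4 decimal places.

seg 1 [0°–119.9°] cycloidal, h=15: full span → s += 15 → s = 15.0000
seg 2 [119.9°–172.9°] dwell: s stays 15.0000
seg 3 [172.9°–214.6°] simple-harmonic, h=27: θ=206.2° here. β=33.3, B=41.7. 27/2·(1 − cos(π·0.7986)) = 24.3857 → s = 39.3857
seg 3 [172.9°–214.6°] simple-harmonic, h=27: full span → s += 27 → s = 42.0000
seg 4 [214.6°–360°] uniform, h=-42: θ=301° here. β=86.4, B=145.4. -42·86.4/145.4 = -24.9574 → s = 17.0426

θ=206.2°: 39.3857
θ=301°: 17.0426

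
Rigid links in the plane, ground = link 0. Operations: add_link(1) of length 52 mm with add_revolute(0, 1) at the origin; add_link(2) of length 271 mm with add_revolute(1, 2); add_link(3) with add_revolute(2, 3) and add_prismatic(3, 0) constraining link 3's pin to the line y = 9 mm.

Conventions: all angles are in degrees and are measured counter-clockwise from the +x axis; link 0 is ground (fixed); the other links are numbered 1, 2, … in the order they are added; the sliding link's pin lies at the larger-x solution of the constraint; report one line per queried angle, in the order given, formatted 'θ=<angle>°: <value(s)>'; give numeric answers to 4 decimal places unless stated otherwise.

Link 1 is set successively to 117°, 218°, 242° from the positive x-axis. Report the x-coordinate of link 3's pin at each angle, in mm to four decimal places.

geometry: r = 52 mm, L = 271 mm, e = 9 mm
θ=117°: crank pin P = (r cos θ, r sin θ) = (-23.607506, 46.332339)
θ=117°: h = r sin θ − e = 46.332339 − 9 = 37.332339
θ=117°: x = r cos θ + √(L² − h²) = -23.607506 + 268.416275 = 244.808769
θ=218°: crank pin P = (r cos θ, r sin θ) = (-40.976559, -32.014397)
θ=218°: h = r sin θ − e = -32.014397 − 9 = -41.014397
θ=218°: x = r cos θ + √(L² − h²) = -40.976559 + 267.878367 = 226.901807
θ=242°: crank pin P = (r cos θ, r sin θ) = (-24.412521, -45.913275)
θ=242°: h = r sin θ − e = -45.913275 − 9 = -54.913275
θ=242°: x = r cos θ + √(L² − h²) = -24.412521 + 265.378093 = 240.965572

θ=117°: 244.8088
θ=218°: 226.9018
θ=242°: 240.9656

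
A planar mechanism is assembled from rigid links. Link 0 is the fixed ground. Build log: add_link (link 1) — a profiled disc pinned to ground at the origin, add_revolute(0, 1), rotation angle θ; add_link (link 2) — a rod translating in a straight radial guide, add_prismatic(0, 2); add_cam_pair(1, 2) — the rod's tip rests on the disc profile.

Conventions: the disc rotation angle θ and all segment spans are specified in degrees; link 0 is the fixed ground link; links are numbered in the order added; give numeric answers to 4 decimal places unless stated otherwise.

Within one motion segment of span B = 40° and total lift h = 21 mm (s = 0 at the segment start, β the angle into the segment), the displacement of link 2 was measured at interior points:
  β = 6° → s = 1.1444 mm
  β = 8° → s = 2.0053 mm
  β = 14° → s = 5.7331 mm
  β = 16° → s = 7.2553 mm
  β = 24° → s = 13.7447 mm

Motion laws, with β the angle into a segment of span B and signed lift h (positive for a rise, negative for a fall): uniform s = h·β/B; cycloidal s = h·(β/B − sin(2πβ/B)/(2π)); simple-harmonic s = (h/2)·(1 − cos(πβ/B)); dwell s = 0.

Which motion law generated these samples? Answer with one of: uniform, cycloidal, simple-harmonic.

candidates at β/B = r: uniform s = h·r (linear in β); cycloidal s = h·(r − sin(2πr)/(2π)); simple-harmonic s = (h/2)(1 − cos(πr))
β=6°: printed 1.1444 | uniform 3.1500, cycloidal 0.4461, simple-harmonic 1.1444
β=8°: printed 2.0053 | uniform 4.2000, cycloidal 1.0213, simple-harmonic 2.0053
β=14°: printed 5.7331 | uniform 7.3500, cycloidal 4.6461, simple-harmonic 5.7331
β=16°: printed 7.2553 | uniform 8.4000, cycloidal 6.4355, simple-harmonic 7.2553
β=24°: printed 13.7447 | uniform 12.6000, cycloidal 14.5645, simple-harmonic 13.7447
only one law matches every sample → simple-harmonic

simple-harmonic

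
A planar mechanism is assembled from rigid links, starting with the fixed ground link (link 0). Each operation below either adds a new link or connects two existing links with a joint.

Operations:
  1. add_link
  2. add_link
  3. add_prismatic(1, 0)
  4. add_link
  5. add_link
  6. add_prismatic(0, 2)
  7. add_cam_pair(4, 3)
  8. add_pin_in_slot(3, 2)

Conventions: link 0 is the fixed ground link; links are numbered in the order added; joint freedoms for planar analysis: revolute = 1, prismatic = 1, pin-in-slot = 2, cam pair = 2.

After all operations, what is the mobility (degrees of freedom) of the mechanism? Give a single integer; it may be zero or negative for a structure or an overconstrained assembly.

L=1 J1=0 J2=0
add link → L=2 J1=0 J2=0
add link → L=3 J1=0 J2=0
P@1,0 dof=1 J1 → L=3 J1=1 J2=0
add link → L=4 J1=1 J2=0
add link → L=5 J1=1 J2=0
P@0,2 dof=1 J1 → L=5 J1=2 J2=0
C@4,3 dof=2 J2 → L=5 J1=2 J2=1
PS@3,2 dof=2 J2 → L=5 J1=2 J2=2
M=3(L−1)−2J1−J2=3·4−2·2−2=6

M = 6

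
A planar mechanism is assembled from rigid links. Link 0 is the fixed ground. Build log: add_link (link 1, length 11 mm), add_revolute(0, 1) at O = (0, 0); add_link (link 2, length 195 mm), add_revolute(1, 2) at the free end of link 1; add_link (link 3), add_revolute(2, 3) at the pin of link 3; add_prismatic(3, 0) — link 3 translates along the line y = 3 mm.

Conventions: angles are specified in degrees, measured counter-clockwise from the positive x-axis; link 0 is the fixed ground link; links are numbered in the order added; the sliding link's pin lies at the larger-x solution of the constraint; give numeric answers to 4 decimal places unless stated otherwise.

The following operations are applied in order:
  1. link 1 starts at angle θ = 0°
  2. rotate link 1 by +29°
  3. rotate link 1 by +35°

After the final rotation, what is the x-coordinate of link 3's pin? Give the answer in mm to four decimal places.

geometry: r = 11 mm, L = 195 mm, e = 3 mm; θ starts at 0°
rotate link 1 by +29°: θ ← 0° +29° = 29°
rotate link 1 by +35°: θ ← 29° +35° = 64°
crank pin P = (r cos θ, r sin θ) = (4.822083, 9.886735)
h = r sin θ − e = 9.886735 − 3 = 6.886735
x = r cos θ + √(L² − h²) = 4.822083 + 194.878354 = 199.700437

199.7004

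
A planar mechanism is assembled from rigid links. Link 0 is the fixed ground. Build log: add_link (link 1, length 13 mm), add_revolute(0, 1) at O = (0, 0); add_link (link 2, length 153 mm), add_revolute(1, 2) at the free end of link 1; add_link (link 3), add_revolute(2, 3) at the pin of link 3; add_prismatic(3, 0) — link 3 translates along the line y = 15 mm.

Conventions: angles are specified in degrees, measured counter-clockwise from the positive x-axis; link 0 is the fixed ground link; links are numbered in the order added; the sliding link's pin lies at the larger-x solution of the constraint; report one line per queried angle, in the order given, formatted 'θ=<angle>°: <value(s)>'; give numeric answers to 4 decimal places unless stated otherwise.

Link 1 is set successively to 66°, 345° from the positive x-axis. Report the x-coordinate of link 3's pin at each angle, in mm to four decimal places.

geometry: r = 13 mm, L = 153 mm, e = 15 mm
θ=66°: crank pin P = (r cos θ, r sin θ) = (5.287576, 11.876091)
θ=66°: h = r sin θ − e = 11.876091 − 15 = -3.123909
θ=66°: x = r cos θ + √(L² − h²) = 5.287576 + 152.968105 = 158.255682
θ=345°: crank pin P = (r cos θ, r sin θ) = (12.557036, -3.364648)
θ=345°: h = r sin θ − e = -3.364648 − 15 = -18.364648
θ=345°: x = r cos θ + √(L² − h²) = 12.557036 + 151.893844 = 164.450879

θ=66°: 158.2557
θ=345°: 164.4509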